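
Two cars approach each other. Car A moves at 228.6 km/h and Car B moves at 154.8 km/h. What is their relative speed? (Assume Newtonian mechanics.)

v_rel = v_A + v_B = 228.6 + 154.8 = 383.4 km/h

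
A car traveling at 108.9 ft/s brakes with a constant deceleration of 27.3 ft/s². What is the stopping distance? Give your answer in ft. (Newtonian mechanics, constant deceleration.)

v₀ = 108.9 ft/s × 0.3048 = 33.1927 m/s
a = 27.3 ft/s² × 0.3048 = 8.32104 m/s²
d = v₀² / (2a) = 33.1927² / (2 × 8.32104) = 1101.76 / 16.6421 = 66.2032 m
d = 66.2032 m / 0.3048 = 217.2 ft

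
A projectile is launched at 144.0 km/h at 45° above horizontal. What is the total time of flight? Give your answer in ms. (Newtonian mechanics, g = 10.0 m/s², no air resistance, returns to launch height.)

v₀ = 144.0 km/h × 0.2777777777777778 = 40.0 m/s
T = 2 × v₀ × sin(θ) / g = 2 × 40.0 × sin(45°) / 10.0 = 2 × 40.0 × 0.707107 / 10.0 = 5.65686 s
T = 5.65686 s / 0.001 = 5657 ms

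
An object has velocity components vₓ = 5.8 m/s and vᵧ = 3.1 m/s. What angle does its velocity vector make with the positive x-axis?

θ = arctan(vᵧ/vₓ) = arctan(3.1/5.8) = 28.12°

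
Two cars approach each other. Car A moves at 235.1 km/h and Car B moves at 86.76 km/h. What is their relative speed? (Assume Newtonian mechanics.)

v_rel = v_A + v_B = 235.1 + 86.76 = 321.86 km/h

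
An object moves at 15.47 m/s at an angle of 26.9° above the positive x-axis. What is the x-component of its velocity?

vₓ = v cos(θ) = 15.47 × cos(26.9°) = 13.8 m/s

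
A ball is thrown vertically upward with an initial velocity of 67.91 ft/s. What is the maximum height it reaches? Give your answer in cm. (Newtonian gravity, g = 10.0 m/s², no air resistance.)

v₀ = 67.91 ft/s × 0.3048 = 20.699 m/s
h_max = v₀² / (2g) = 20.699² / (2 × 10.0) = 428.449 / 20.0 = 21.4225 m
h_max = 21.4225 m / 0.01 = 2142 cm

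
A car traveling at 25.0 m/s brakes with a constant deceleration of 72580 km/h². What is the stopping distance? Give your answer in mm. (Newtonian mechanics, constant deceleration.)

a = 72580 km/h² × 7.716049382716049e-05 = 5.60031 m/s²
d = v₀² / (2a) = 25.0² / (2 × 5.60031) = 625.0 / 11.2006 = 55.8006 m
d = 55.8006 m / 0.001 = 55800 mm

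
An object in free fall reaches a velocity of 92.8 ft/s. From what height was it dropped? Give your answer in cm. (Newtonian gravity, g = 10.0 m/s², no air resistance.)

v = 92.8 ft/s × 0.3048 = 28.2854 m/s
h = v² / (2g) = 28.2854² / (2 × 10.0) = 40.0032 m
h = 40.0032 m / 0.01 = 4000 cm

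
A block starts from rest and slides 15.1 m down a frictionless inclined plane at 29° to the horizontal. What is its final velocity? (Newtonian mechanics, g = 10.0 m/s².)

a = g sin(θ) = 10.0 × sin(29°) = 4.8481 m/s²
v = √(2ad) = √(2 × 4.8481 × 15.1) = 12.1 m/s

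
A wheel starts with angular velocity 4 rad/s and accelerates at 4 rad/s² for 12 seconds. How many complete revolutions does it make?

θ = ω₀t + ½αt² = 4×12 + ½×4×12² = 336.0 rad
Total revolutions = θ/(2π) = 336.0/(2π) = 53.48
Complete revolutions = ⌊53.48⌋ = 53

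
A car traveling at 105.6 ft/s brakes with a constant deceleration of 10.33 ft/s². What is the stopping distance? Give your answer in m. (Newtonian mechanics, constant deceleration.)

v₀ = 105.6 ft/s × 0.3048 = 32.1869 m/s
a = 10.33 ft/s² × 0.3048 = 3.14858 m/s²
d = v₀² / (2a) = 32.1869² / (2 × 3.14858) = 1036.0 / 6.29716 = 164.5 m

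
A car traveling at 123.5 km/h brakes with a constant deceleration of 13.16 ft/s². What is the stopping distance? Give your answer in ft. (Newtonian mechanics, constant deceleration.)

v₀ = 123.5 km/h × 0.2777777777777778 = 34.3056 m/s
a = 13.16 ft/s² × 0.3048 = 4.01117 m/s²
d = v₀² / (2a) = 34.3056² / (2 × 4.01117) = 1176.87 / 8.02234 = 146.699 m
d = 146.699 m / 0.3048 = 481.3 ft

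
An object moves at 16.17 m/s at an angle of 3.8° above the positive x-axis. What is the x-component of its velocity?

vₓ = v cos(θ) = 16.17 × cos(3.8°) = 16.13 m/s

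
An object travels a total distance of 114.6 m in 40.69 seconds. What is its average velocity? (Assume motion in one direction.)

v_avg = Δd / Δt = 114.6 / 40.69 = 2.82 m/s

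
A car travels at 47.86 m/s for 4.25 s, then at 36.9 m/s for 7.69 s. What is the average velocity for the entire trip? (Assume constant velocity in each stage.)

d₁ = v₁t₁ = 47.86 × 4.25 = 203.405 m
d₂ = v₂t₂ = 36.9 × 7.69 = 283.761 m
d_total = 487.166 m, t_total = 11.94 s
v_avg = d_total/t_total = 487.166/11.94 = 40.8 m/s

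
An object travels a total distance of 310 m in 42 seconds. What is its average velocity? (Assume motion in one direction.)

v_avg = Δd / Δt = 310 / 42 = 7.38 m/s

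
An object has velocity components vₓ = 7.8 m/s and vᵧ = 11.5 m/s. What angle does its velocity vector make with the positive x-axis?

θ = arctan(vᵧ/vₓ) = arctan(11.5/7.8) = 55.85°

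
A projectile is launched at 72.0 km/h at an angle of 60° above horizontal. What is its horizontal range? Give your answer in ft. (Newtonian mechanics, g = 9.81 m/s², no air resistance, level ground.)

v₀ = 72.0 km/h × 0.2777777777777778 = 20.0 m/s
R = v₀² × sin(2θ) / g = 20.0² × sin(2 × 60°) / 9.81 = 400.0 × 0.866025 / 9.81 = 35.3119 m
R = 35.3119 m / 0.3048 = 115.9 ft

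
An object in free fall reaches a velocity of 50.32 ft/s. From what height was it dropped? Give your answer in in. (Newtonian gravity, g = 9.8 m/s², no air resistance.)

v = 50.32 ft/s × 0.3048 = 15.3375 m/s
h = v² / (2g) = 15.3375² / (2 × 9.8) = 12.002 m
h = 12.002 m / 0.0254 = 472.5 in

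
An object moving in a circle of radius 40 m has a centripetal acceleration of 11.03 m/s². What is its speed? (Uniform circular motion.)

v = √(a_c × r) = √(11.03 × 40) = 21.0 m/s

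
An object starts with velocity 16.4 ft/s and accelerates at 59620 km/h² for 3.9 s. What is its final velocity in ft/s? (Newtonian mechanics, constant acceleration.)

v₀ = 16.4 ft/s × 0.3048 = 4.99872 m/s
a = 59620 km/h² × 7.716049382716049e-05 = 4.60031 m/s²
v = v₀ + a × t = 4.99872 + 4.60031 × 3.9 = 22.9399 m/s
v = 22.9399 m/s / 0.3048 = 75.26 ft/s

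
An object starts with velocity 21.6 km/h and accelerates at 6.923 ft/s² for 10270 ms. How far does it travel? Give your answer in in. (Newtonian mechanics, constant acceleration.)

v₀ = 21.6 km/h × 0.2777777777777778 = 6.0 m/s
a = 6.923 ft/s² × 0.3048 = 2.11013 m/s²
t = 10270 ms × 0.001 = 10.27 s
d = v₀ × t + ½ × a × t² = 6.0 × 10.27 + 0.5 × 2.11013 × 10.27² = 172.901 m
d = 172.901 m / 0.0254 = 6807 in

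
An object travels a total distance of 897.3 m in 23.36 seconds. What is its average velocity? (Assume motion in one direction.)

v_avg = Δd / Δt = 897.3 / 23.36 = 38.41 m/s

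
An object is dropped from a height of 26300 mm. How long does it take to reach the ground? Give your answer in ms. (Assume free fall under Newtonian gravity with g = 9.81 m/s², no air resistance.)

h = 26300 mm × 0.001 = 26.3 m
t = √(2h/g) = √(2 × 26.3 / 9.81) = 2.31557 s
t = 2.31557 s / 0.001 = 2316 ms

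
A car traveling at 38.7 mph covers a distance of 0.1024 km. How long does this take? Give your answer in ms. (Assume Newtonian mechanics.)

d = 0.1024 km × 1000.0 = 102.4 m
v = 38.7 mph × 0.44704 = 17.3004 m/s
t = d / v = 102.4 / 17.3004 = 5.91894 s
t = 5.91894 s / 0.001 = 5919 ms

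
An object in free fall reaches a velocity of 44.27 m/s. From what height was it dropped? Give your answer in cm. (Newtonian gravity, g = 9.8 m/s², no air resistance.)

h = v² / (2g) = 44.27² / (2 × 9.8) = 99.9915 m
h = 99.9915 m / 0.01 = 9999 cm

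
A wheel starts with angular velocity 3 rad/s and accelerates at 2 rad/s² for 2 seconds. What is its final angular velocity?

ω = ω₀ + αt = 3 + 2 × 2 = 7 rad/s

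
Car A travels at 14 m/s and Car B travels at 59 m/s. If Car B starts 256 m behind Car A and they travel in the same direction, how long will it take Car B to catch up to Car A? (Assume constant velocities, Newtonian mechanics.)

Relative speed: v_rel = 59 - 14 = 45 m/s
Time to catch: t = d₀/v_rel = 256/45 = 5.69 s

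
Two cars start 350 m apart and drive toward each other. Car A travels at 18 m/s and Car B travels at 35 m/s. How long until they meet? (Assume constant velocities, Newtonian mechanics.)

Combined speed: v_combined = 18 + 35 = 53 m/s
Time to meet: t = d/v_combined = 350/53 = 6.6 s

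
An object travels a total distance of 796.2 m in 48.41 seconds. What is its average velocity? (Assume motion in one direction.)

v_avg = Δd / Δt = 796.2 / 48.41 = 16.45 m/s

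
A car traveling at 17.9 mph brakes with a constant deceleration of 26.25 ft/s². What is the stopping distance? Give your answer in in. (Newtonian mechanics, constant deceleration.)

v₀ = 17.9 mph × 0.44704 = 8.00202 m/s
a = 26.25 ft/s² × 0.3048 = 8.001 m/s²
d = v₀² / (2a) = 8.00202² / (2 × 8.001) = 64.0323 / 16.002 = 4.00152 m
d = 4.00152 m / 0.0254 = 157.5 in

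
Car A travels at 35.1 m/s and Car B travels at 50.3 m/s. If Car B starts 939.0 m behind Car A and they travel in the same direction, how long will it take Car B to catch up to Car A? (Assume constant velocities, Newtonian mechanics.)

Relative speed: v_rel = 50.3 - 35.1 = 15.2 m/s
Time to catch: t = d₀/v_rel = 939.0/15.2 = 61.78 s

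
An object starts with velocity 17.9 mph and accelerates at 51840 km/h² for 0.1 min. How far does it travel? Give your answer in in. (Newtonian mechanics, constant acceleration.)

v₀ = 17.9 mph × 0.44704 = 8.00202 m/s
a = 51840 km/h² × 7.716049382716049e-05 = 4.0 m/s²
t = 0.1 min × 60.0 = 6.0 s
d = v₀ × t + ½ × a × t² = 8.00202 × 6.0 + 0.5 × 4.0 × 6.0² = 120.012 m
d = 120.012 m / 0.0254 = 4725 in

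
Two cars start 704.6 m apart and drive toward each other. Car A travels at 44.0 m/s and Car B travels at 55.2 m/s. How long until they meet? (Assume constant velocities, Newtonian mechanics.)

Combined speed: v_combined = 44.0 + 55.2 = 99.2 m/s
Time to meet: t = d/v_combined = 704.6/99.2 = 7.1 s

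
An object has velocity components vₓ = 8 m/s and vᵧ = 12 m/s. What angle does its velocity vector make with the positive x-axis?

θ = arctan(vᵧ/vₓ) = arctan(12/8) = 56.31°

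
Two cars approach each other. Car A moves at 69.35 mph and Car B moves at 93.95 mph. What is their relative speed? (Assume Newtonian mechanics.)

v_rel = v_A + v_B = 69.35 + 93.95 = 163.3 mph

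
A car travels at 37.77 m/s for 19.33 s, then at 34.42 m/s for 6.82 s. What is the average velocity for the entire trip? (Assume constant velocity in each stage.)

d₁ = v₁t₁ = 37.77 × 19.33 = 730.0941 m
d₂ = v₂t₂ = 34.42 × 6.82 = 234.7444 m
d_total = 964.8385 m, t_total = 26.15 s
v_avg = d_total/t_total = 964.8385/26.15 = 36.9 m/s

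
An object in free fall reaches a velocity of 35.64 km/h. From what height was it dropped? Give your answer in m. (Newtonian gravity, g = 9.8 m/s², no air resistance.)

v = 35.64 km/h × 0.2777777777777778 = 9.9 m/s
h = v² / (2g) = 9.9² / (2 × 9.8) = 5.001 m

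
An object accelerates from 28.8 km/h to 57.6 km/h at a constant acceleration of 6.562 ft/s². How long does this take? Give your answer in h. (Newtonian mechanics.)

v₀ = 28.8 km/h × 0.2777777777777778 = 8.0 m/s
v = 57.6 km/h × 0.2777777777777778 = 16.0 m/s
a = 6.562 ft/s² × 0.3048 = 2.0001 m/s²
t = (v - v₀) / a = (16.0 - 8.0) / 2.0001 = 3.9998 s
t = 3.9998 s / 3600.0 = 0.001111 h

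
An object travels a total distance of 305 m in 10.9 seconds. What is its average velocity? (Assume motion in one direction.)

v_avg = Δd / Δt = 305 / 10.9 = 27.98 m/s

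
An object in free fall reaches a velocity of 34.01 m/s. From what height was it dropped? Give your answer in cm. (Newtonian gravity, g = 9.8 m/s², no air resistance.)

h = v² / (2g) = 34.01² / (2 × 9.8) = 59.0143 m
h = 59.0143 m / 0.01 = 5901 cm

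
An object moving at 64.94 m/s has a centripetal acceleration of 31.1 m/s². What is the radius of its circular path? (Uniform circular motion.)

r = v²/a_c = 64.94²/31.1 = 135.6 m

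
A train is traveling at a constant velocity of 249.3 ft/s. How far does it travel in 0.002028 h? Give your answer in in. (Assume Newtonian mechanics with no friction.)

v = 249.3 ft/s × 0.3048 = 75.9866 m/s
t = 0.002028 h × 3600.0 = 7.3008 s
d = v × t = 75.9866 × 7.3008 = 554.763 m
d = 554.763 m / 0.0254 = 21840 in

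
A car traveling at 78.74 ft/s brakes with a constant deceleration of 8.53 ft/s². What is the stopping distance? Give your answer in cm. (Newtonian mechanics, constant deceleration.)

v₀ = 78.74 ft/s × 0.3048 = 24.0 m/s
a = 8.53 ft/s² × 0.3048 = 2.59994 m/s²
d = v₀² / (2a) = 24.0² / (2 × 2.59994) = 576.0 / 5.19988 = 110.772 m
d = 110.772 m / 0.01 = 11080 cm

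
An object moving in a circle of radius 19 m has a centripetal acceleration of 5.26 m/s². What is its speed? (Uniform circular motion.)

v = √(a_c × r) = √(5.26 × 19) = 10.0 m/s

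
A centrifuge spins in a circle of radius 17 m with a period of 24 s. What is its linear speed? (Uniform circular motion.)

v = 2πr/T = 2π×17/24 = 4.45 m/s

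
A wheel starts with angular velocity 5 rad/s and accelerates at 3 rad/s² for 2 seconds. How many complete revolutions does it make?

θ = ω₀t + ½αt² = 5×2 + ½×3×2² = 16.0 rad
Total revolutions = θ/(2π) = 16.0/(2π) = 2.55
Complete revolutions = ⌊2.55⌋ = 2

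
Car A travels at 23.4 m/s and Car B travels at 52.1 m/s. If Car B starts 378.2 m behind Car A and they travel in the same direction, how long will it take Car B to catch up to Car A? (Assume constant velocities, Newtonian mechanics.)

Relative speed: v_rel = 52.1 - 23.4 = 28.7 m/s
Time to catch: t = d₀/v_rel = 378.2/28.7 = 13.18 s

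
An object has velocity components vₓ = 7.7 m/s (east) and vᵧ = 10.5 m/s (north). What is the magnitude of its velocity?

|v| = √(vₓ² + vᵧ²) = √(7.7² + 10.5²) = √(169.54) = 13.02 m/s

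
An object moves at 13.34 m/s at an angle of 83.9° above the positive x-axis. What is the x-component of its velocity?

vₓ = v cos(θ) = 13.34 × cos(83.9°) = 1.42 m/s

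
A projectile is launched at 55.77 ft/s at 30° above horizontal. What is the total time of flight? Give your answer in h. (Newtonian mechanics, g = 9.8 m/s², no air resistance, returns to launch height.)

v₀ = 55.77 ft/s × 0.3048 = 16.9987 m/s
T = 2 × v₀ × sin(θ) / g = 2 × 16.9987 × sin(30°) / 9.8 = 2 × 16.9987 × 0.5 / 9.8 = 1.73456 s
T = 1.73456 s / 3600.0 = 0.0004818 h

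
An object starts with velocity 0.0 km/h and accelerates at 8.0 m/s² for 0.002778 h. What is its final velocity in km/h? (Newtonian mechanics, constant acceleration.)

v₀ = 0.0 km/h × 0.2777777777777778 = 0.0 m/s
t = 0.002778 h × 3600.0 = 10.0008 s
v = v₀ + a × t = 0.0 + 8.0 × 10.0008 = 80.0064 m/s
v = 80.0064 m/s / 0.2777777777777778 = 288.0 km/h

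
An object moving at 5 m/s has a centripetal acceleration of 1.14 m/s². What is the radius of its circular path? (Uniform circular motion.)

r = v²/a_c = 5²/1.14 = 21.93 m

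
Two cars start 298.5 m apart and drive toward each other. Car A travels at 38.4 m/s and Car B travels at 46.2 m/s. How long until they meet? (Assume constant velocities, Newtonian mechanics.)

Combined speed: v_combined = 38.4 + 46.2 = 84.6 m/s
Time to meet: t = d/v_combined = 298.5/84.6 = 3.53 s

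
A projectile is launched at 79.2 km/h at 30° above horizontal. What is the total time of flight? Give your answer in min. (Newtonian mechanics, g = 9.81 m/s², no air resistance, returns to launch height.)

v₀ = 79.2 km/h × 0.2777777777777778 = 22.0 m/s
T = 2 × v₀ × sin(θ) / g = 2 × 22.0 × sin(30°) / 9.81 = 2 × 22.0 × 0.5 / 9.81 = 2.24261 s
T = 2.24261 s / 60.0 = 0.03738 min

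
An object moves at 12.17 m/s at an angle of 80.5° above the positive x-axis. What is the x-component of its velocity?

vₓ = v cos(θ) = 12.17 × cos(80.5°) = 2.01 m/s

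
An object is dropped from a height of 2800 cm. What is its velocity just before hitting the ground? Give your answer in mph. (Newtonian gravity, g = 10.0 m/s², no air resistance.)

h = 2800 cm × 0.01 = 28.0 m
v = √(2gh) = √(2 × 10.0 × 28.0) = 23.6643 m/s
v = 23.6643 m/s / 0.44704 = 52.94 mph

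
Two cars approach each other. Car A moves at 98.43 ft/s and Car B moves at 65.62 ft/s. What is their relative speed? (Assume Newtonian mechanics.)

v_rel = v_A + v_B = 98.43 + 65.62 = 164.05 ft/s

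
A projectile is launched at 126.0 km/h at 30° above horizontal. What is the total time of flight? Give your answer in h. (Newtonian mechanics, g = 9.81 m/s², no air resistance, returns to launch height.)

v₀ = 126.0 km/h × 0.2777777777777778 = 35.0 m/s
T = 2 × v₀ × sin(θ) / g = 2 × 35.0 × sin(30°) / 9.81 = 2 × 35.0 × 0.5 / 9.81 = 3.56779 s
T = 3.56779 s / 3600.0 = 0.0009911 h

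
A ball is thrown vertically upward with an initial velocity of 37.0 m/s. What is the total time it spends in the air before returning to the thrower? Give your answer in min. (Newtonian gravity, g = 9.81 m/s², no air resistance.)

t_total = 2 × v₀ / g = 2 × 37.0 / 9.81 = 7.54332 s
t_total = 7.54332 s / 60.0 = 0.1257 min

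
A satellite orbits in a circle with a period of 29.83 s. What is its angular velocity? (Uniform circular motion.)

ω = 2π/T = 2π/29.83 = 0.2106 rad/s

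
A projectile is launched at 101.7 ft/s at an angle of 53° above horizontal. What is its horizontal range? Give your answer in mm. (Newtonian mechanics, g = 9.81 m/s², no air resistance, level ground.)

v₀ = 101.7 ft/s × 0.3048 = 30.9982 m/s
R = v₀² × sin(2θ) / g = 30.9982² × sin(2 × 53°) / 9.81 = 960.888 × 0.961262 / 9.81 = 94.1555 m
R = 94.1555 m / 0.001 = 94160 mm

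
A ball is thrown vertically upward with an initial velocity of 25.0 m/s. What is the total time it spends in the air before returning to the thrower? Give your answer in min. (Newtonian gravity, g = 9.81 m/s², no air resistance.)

t_total = 2 × v₀ / g = 2 × 25.0 / 9.81 = 5.09684 s
t_total = 5.09684 s / 60.0 = 0.08495 min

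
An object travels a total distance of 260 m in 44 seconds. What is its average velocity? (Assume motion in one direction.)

v_avg = Δd / Δt = 260 / 44 = 5.91 m/s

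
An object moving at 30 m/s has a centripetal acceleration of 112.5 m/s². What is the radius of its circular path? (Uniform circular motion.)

r = v²/a_c = 30²/112.5 = 8.0 m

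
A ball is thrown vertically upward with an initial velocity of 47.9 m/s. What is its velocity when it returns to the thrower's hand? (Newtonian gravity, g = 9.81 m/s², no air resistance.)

By conservation of energy (no air resistance), the ball returns to the throw height with the same speed as launch, but directed downward.
|v_ground| = v₀ = 47.9 m/s
v_ground = 47.9 m/s (downward)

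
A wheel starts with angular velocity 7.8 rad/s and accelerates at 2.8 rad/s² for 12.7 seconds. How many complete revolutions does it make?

θ = ω₀t + ½αt² = 7.8×12.7 + ½×2.8×12.7² = 324.866 rad
Total revolutions = θ/(2π) = 324.866/(2π) = 51.7
Complete revolutions = ⌊51.7⌋ = 51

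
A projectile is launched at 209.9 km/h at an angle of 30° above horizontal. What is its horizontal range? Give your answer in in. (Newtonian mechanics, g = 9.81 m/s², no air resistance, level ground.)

v₀ = 209.9 km/h × 0.2777777777777778 = 58.3056 m/s
R = v₀² × sin(2θ) / g = 58.3056² × sin(2 × 30°) / 9.81 = 3399.54 × 0.866025 / 9.81 = 300.111 m
R = 300.111 m / 0.0254 = 11820 in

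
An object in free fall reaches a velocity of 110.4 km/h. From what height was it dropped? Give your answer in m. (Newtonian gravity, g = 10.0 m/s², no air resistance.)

v = 110.4 km/h × 0.2777777777777778 = 30.6667 m/s
h = v² / (2g) = 30.6667² / (2 × 10.0) = 47.02 m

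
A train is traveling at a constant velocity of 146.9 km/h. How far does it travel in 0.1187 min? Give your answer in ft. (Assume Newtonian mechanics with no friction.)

v = 146.9 km/h × 0.2777777777777778 = 40.8056 m/s
t = 0.1187 min × 60.0 = 7.122 s
d = v × t = 40.8056 × 7.122 = 290.617 m
d = 290.617 m / 0.3048 = 953.5 ft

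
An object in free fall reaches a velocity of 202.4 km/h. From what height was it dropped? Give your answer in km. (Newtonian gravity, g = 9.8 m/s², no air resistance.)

v = 202.4 km/h × 0.2777777777777778 = 56.2222 m/s
h = v² / (2g) = 56.2222² / (2 × 9.8) = 161.272 m
h = 161.272 m / 1000.0 = 0.1613 km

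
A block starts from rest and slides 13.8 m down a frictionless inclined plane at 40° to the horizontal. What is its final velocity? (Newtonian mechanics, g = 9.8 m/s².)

a = g sin(θ) = 9.8 × sin(40°) = 6.2993 m/s²
v = √(2ad) = √(2 × 6.2993 × 13.8) = 13.19 m/s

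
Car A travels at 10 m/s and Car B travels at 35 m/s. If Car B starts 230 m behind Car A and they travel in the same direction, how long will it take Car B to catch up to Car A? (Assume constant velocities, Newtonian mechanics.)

Relative speed: v_rel = 35 - 10 = 25 m/s
Time to catch: t = d₀/v_rel = 230/25 = 9.2 s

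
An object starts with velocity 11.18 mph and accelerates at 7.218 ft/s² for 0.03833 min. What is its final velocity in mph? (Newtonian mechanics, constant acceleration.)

v₀ = 11.18 mph × 0.44704 = 4.99791 m/s
a = 7.218 ft/s² × 0.3048 = 2.20005 m/s²
t = 0.03833 min × 60.0 = 2.2998 s
v = v₀ + a × t = 4.99791 + 2.20005 × 2.2998 = 10.0576 m/s
v = 10.0576 m/s / 0.44704 = 22.5 mph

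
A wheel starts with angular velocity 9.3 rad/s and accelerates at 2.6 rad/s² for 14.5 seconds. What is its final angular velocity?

ω = ω₀ + αt = 9.3 + 2.6 × 14.5 = 47.0 rad/s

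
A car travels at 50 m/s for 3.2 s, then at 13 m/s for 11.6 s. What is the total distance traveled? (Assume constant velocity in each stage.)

d₁ = v₁t₁ = 50 × 3.2 = 160.0 m
d₂ = v₂t₂ = 13 × 11.6 = 150.8 m
d_total = 160.0 + 150.8 = 310.8 m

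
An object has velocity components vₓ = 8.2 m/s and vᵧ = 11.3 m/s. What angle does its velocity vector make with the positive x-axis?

θ = arctan(vᵧ/vₓ) = arctan(11.3/8.2) = 54.03°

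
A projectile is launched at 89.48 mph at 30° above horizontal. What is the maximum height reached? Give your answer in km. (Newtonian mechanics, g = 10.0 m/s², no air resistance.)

v₀ = 89.48 mph × 0.44704 = 40.0011 m/s
H = v₀² × sin²(θ) / (2g) = 40.0011² × sin(30°)² / (2 × 10.0) = 1600.09 × 0.25 / 20.0 = 20.0011 m
H = 20.0011 m / 1000.0 = 0.02 km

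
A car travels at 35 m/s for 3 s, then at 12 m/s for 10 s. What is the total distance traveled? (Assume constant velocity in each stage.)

d₁ = v₁t₁ = 35 × 3 = 105 m
d₂ = v₂t₂ = 12 × 10 = 120 m
d_total = 105 + 120 = 225 m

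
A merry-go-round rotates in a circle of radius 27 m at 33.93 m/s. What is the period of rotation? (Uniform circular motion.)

T = 2πr/v = 2π×27/33.93 = 5.0 s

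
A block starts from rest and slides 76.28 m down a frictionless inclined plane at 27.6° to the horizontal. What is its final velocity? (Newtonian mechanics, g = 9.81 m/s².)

a = g sin(θ) = 9.81 × sin(27.6°) = 4.5449 m/s²
v = √(2ad) = √(2 × 4.5449 × 76.28) = 26.33 m/s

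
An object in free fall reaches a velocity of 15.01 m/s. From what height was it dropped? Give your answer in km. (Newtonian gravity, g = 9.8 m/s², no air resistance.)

h = v² / (2g) = 15.01² / (2 × 9.8) = 11.4949 m
h = 11.4949 m / 1000.0 = 0.01149 km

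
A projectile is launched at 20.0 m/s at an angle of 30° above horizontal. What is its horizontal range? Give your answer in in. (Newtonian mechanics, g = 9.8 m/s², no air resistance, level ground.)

R = v₀² × sin(2θ) / g = 20.0² × sin(2 × 30°) / 9.8 = 400.0 × 0.866025 / 9.8 = 35.348 m
R = 35.348 m / 0.0254 = 1392 in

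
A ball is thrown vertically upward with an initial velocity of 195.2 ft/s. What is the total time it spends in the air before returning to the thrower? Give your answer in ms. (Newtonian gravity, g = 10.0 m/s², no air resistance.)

v₀ = 195.2 ft/s × 0.3048 = 59.497 m/s
t_total = 2 × v₀ / g = 2 × 59.497 / 10.0 = 11.8994 s
t_total = 11.8994 s / 0.001 = 11900 ms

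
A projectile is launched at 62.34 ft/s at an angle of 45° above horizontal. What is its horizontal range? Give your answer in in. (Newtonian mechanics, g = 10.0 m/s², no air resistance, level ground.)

v₀ = 62.34 ft/s × 0.3048 = 19.0012 m/s
R = v₀² × sin(2θ) / g = 19.0012² × sin(2 × 45°) / 10.0 = 361.046 × 1.0 / 10.0 = 36.1046 m
R = 36.1046 m / 0.0254 = 1421 in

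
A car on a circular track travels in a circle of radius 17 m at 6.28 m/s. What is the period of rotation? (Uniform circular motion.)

T = 2πr/v = 2π×17/6.28 = 17.01 s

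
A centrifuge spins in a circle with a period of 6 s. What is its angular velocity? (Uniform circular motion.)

ω = 2π/T = 2π/6 = 1.0472 rad/s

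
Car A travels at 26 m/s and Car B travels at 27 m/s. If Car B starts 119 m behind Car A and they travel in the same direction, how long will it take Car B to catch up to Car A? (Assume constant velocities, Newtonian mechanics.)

Relative speed: v_rel = 27 - 26 = 1 m/s
Time to catch: t = d₀/v_rel = 119/1 = 119.0 s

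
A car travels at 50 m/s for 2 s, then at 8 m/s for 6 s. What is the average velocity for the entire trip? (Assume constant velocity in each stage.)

d₁ = v₁t₁ = 50 × 2 = 100 m
d₂ = v₂t₂ = 8 × 6 = 48 m
d_total = 148 m, t_total = 8 s
v_avg = d_total/t_total = 148/8 = 18.5 m/s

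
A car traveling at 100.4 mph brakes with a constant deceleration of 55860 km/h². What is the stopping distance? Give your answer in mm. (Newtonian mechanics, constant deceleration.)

v₀ = 100.4 mph × 0.44704 = 44.8828 m/s
a = 55860 km/h² × 7.716049382716049e-05 = 4.31019 m/s²
d = v₀² / (2a) = 44.8828² / (2 × 4.31019) = 2014.47 / 8.62038 = 233.687 m
d = 233.687 m / 0.001 = 233700 mm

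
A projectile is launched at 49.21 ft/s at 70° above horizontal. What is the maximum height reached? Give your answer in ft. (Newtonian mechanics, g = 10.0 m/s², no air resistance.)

v₀ = 49.21 ft/s × 0.3048 = 14.9992 m/s
H = v₀² × sin²(θ) / (2g) = 14.9992² × sin(70°)² / (2 × 10.0) = 224.976 × 0.883022 / 20.0 = 9.93294 m
H = 9.93294 m / 0.3048 = 32.59 ft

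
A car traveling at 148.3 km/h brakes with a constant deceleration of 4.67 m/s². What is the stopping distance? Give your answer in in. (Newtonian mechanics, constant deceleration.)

v₀ = 148.3 km/h × 0.2777777777777778 = 41.1944 m/s
d = v₀² / (2a) = 41.1944² / (2 × 4.67) = 1696.98 / 9.34 = 181.69 m
d = 181.69 m / 0.0254 = 7153 in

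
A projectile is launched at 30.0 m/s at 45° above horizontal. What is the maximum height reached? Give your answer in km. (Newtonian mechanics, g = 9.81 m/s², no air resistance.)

H = v₀² × sin²(θ) / (2g) = 30.0² × sin(45°)² / (2 × 9.81) = 900.0 × 0.5 / 19.62 = 22.9358 m
H = 22.9358 m / 1000.0 = 0.02294 km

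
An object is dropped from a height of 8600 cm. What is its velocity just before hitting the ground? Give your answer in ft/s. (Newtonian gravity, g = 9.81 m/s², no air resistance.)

h = 8600 cm × 0.01 = 86.0 m
v = √(2gh) = √(2 × 9.81 × 86.0) = 41.077 m/s
v = 41.077 m/s / 0.3048 = 134.8 ft/s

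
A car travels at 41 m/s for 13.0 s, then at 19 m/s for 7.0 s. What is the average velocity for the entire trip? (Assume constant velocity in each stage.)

d₁ = v₁t₁ = 41 × 13.0 = 533.0 m
d₂ = v₂t₂ = 19 × 7.0 = 133.0 m
d_total = 666.0 m, t_total = 20.0 s
v_avg = d_total/t_total = 666.0/20.0 = 33.3 m/s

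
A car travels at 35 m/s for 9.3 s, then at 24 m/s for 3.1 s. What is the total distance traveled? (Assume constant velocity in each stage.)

d₁ = v₁t₁ = 35 × 9.3 = 325.5 m
d₂ = v₂t₂ = 24 × 3.1 = 74.4 m
d_total = 325.5 + 74.4 = 399.9 m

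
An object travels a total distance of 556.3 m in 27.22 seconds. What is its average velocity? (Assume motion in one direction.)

v_avg = Δd / Δt = 556.3 / 27.22 = 20.44 m/s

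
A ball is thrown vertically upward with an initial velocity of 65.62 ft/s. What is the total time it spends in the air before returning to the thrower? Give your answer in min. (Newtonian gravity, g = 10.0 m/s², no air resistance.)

v₀ = 65.62 ft/s × 0.3048 = 20.001 m/s
t_total = 2 × v₀ / g = 2 × 20.001 / 10.0 = 4.0002 s
t_total = 4.0002 s / 60.0 = 0.06667 min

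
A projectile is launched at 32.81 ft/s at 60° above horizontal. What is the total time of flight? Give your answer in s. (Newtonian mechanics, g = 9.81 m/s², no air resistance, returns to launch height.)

v₀ = 32.81 ft/s × 0.3048 = 10.0005 m/s
T = 2 × v₀ × sin(θ) / g = 2 × 10.0005 × sin(60°) / 9.81 = 2 × 10.0005 × 0.866025 / 9.81 = 1.766 s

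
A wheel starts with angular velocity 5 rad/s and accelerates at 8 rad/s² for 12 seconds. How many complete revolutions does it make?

θ = ω₀t + ½αt² = 5×12 + ½×8×12² = 636.0 rad
Total revolutions = θ/(2π) = 636.0/(2π) = 101.22
Complete revolutions = ⌊101.22⌋ = 101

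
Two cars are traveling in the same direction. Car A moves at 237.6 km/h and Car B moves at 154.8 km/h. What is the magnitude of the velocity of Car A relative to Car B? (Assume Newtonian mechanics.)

v_rel = |v_A - v_B| = |237.6 - 154.8| = 82.8 km/h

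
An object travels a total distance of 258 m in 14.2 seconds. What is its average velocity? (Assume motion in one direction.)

v_avg = Δd / Δt = 258 / 14.2 = 18.17 m/s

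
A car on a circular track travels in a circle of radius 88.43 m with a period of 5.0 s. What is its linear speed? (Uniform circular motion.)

v = 2πr/T = 2π×88.43/5.0 = 111.12 m/s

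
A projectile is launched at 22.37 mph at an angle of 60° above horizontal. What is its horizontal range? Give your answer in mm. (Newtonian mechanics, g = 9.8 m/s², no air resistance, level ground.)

v₀ = 22.37 mph × 0.44704 = 10.00028 m/s
R = v₀² × sin(2θ) / g = 10.00028² × sin(2 × 60°) / 9.8 = 100.0056 × 0.8660254 / 9.8 = 8.837489 m
R = 8.837489 m / 0.001 = 8837 mm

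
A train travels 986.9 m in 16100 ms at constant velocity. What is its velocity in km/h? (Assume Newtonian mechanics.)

t = 16100 ms × 0.001 = 16.1 s
v = d / t = 986.9 / 16.1 = 61.2981 m/s
v = 61.2981 m/s / 0.2777777777777778 = 220.7 km/h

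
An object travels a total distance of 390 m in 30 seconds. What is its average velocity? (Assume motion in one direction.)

v_avg = Δd / Δt = 390 / 30 = 13.0 m/s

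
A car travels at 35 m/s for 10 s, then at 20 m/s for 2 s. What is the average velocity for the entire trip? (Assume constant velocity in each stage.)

d₁ = v₁t₁ = 35 × 10 = 350 m
d₂ = v₂t₂ = 20 × 2 = 40 m
d_total = 390 m, t_total = 12 s
v_avg = d_total/t_total = 390/12 = 32.5 m/s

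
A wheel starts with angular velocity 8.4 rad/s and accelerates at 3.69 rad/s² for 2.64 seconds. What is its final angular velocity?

ω = ω₀ + αt = 8.4 + 3.69 × 2.64 = 18.14 rad/s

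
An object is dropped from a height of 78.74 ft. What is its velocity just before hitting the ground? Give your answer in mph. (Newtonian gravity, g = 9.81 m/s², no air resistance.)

h = 78.74 ft × 0.3048 = 24.0 m
v = √(2gh) = √(2 × 9.81 × 24.0) = 21.6998 m/s
v = 21.6998 m/s / 0.44704 = 48.54 mph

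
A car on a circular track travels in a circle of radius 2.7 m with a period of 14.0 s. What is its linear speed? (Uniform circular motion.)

v = 2πr/T = 2π×2.7/14.0 = 1.21 m/s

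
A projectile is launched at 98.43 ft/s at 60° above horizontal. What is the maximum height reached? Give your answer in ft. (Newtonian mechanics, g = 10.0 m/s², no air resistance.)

v₀ = 98.43 ft/s × 0.3048 = 30.0015 m/s
H = v₀² × sin²(θ) / (2g) = 30.0015² × sin(60°)² / (2 × 10.0) = 900.09 × 0.75 / 20.0 = 33.7534 m
H = 33.7534 m / 0.3048 = 110.7 ft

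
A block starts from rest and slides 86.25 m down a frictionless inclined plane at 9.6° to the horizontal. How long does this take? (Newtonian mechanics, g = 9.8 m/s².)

a = g sin(θ) = 9.8 × sin(9.6°) = 1.6343 m/s²
t = √(2d/a) = √(2 × 86.25 / 1.6343) = 10.27 s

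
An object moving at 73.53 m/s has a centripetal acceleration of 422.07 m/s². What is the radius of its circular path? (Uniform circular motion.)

r = v²/a_c = 73.53²/422.07 = 12.81 m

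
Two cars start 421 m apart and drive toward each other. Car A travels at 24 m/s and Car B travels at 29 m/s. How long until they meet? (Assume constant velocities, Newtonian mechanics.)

Combined speed: v_combined = 24 + 29 = 53 m/s
Time to meet: t = d/v_combined = 421/53 = 7.94 s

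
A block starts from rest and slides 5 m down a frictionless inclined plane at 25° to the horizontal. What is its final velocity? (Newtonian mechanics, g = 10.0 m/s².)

a = g sin(θ) = 10.0 × sin(25°) = 4.2262 m/s²
v = √(2ad) = √(2 × 4.2262 × 5) = 6.5 m/s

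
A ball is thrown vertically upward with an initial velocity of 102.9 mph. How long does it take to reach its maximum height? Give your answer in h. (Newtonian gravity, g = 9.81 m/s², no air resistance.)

v₀ = 102.9 mph × 0.44704 = 46.0004 m/s
t_up = v₀ / g = 46.0004 / 9.81 = 4.68913 s
t_up = 4.68913 s / 3600.0 = 0.001303 h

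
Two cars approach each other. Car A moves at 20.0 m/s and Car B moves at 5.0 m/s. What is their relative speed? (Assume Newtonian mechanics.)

v_rel = v_A + v_B = 20.0 + 5.0 = 25.0 m/s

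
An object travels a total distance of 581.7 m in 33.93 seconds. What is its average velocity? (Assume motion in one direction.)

v_avg = Δd / Δt = 581.7 / 33.93 = 17.14 m/s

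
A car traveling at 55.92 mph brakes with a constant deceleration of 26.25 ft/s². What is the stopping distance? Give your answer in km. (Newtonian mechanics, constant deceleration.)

v₀ = 55.92 mph × 0.44704 = 24.9985 m/s
a = 26.25 ft/s² × 0.3048 = 8.001 m/s²
d = v₀² / (2a) = 24.9985² / (2 × 8.001) = 624.925 / 16.002 = 39.0529 m
d = 39.0529 m / 1000.0 = 0.03905 km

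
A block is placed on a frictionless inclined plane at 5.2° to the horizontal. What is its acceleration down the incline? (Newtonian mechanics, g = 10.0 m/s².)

a = g sin(θ) = 10.0 × sin(5.2°) = 10.0 × 0.0906 = 0.91 m/s²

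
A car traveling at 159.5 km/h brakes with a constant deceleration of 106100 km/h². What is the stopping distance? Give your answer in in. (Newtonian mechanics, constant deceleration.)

v₀ = 159.5 km/h × 0.2777777777777778 = 44.3056 m/s
a = 106100 km/h² × 7.716049382716049e-05 = 8.18673 m/s²
d = v₀² / (2a) = 44.3056² / (2 × 8.18673) = 1962.99 / 16.3735 = 119.888 m
d = 119.888 m / 0.0254 = 4720 in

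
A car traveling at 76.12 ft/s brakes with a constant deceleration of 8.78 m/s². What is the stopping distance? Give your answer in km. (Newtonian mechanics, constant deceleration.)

v₀ = 76.12 ft/s × 0.3048 = 23.2014 m/s
d = v₀² / (2a) = 23.2014² / (2 × 8.78) = 538.305 / 17.56 = 30.6552 m
d = 30.6552 m / 1000.0 = 0.03066 km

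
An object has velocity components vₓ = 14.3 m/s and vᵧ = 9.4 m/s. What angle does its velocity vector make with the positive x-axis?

θ = arctan(vᵧ/vₓ) = arctan(9.4/14.3) = 33.32°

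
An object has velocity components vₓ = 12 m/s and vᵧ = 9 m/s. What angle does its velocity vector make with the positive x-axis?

θ = arctan(vᵧ/vₓ) = arctan(9/12) = 36.87°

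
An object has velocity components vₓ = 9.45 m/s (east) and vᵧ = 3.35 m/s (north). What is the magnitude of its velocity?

|v| = √(vₓ² + vᵧ²) = √(9.45² + 3.35²) = √(100.525) = 10.03 m/s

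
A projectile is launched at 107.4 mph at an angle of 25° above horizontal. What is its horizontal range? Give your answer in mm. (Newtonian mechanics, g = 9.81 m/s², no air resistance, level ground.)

v₀ = 107.4 mph × 0.44704 = 48.0121 m/s
R = v₀² × sin(2θ) / g = 48.0121² × sin(2 × 25°) / 9.81 = 2305.16 × 0.766044 / 9.81 = 180.006 m
R = 180.006 m / 0.001 = 180000 mm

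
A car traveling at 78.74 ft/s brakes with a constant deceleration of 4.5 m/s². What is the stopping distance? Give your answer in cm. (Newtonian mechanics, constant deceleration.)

v₀ = 78.74 ft/s × 0.3048 = 24.0 m/s
d = v₀² / (2a) = 24.0² / (2 × 4.5) = 576.0 / 9.0 = 64.0 m
d = 64.0 m / 0.01 = 6400 cm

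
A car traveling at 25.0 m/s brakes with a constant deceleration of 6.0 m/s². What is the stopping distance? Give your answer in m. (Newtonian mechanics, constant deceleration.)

d = v₀² / (2a) = 25.0² / (2 × 6.0) = 625.0 / 12.0 = 52.08 m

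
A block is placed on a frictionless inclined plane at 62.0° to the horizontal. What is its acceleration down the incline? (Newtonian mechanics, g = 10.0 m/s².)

a = g sin(θ) = 10.0 × sin(62.0°) = 10.0 × 0.8829 = 8.83 m/s²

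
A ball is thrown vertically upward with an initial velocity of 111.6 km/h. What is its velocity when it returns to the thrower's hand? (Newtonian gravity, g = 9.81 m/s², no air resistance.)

By conservation of energy (no air resistance), the ball returns to the throw height with the same speed as launch, but directed downward.
|v_ground| = v₀ = 111.6 km/h
v_ground = 111.6 km/h (downward)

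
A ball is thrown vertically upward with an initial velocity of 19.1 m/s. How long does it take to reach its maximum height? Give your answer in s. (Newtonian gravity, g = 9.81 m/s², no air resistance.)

t_up = v₀ / g = 19.1 / 9.81 = 1.947 s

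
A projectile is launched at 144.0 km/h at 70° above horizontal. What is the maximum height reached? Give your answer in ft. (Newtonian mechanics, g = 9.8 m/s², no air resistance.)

v₀ = 144.0 km/h × 0.2777777777777778 = 40.0 m/s
H = v₀² × sin²(θ) / (2g) = 40.0² × sin(70°)² / (2 × 9.8) = 1600.0 × 0.883022 / 19.6 = 72.0834 m
H = 72.0834 m / 0.3048 = 236.5 ft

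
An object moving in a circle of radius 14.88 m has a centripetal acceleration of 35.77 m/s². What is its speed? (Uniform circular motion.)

v = √(a_c × r) = √(35.77 × 14.88) = 23.07 m/s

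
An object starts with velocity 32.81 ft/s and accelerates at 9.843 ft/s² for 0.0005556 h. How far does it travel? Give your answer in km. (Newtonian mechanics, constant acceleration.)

v₀ = 32.81 ft/s × 0.3048 = 10.0005 m/s
a = 9.843 ft/s² × 0.3048 = 3.00015 m/s²
t = 0.0005556 h × 3600.0 = 2.00016 s
d = v₀ × t + ½ × a × t² = 10.0005 × 2.00016 + 0.5 × 3.00015 × 2.00016² = 26.0039 m
d = 26.0039 m / 1000.0 = 0.026 km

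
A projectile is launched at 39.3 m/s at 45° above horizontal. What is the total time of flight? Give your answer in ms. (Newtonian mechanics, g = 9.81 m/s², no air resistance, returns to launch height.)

T = 2 × v₀ × sin(θ) / g = 2 × 39.3 × sin(45°) / 9.81 = 2 × 39.3 × 0.707107 / 9.81 = 5.66551 s
T = 5.66551 s / 0.001 = 5666 ms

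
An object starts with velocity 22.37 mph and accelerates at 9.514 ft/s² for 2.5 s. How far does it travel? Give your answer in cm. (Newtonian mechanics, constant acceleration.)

v₀ = 22.37 mph × 0.44704 = 10.0003 m/s
a = 9.514 ft/s² × 0.3048 = 2.89987 m/s²
d = v₀ × t + ½ × a × t² = 10.0003 × 2.5 + 0.5 × 2.89987 × 2.5² = 34.0628 m
d = 34.0628 m / 0.01 = 3406 cm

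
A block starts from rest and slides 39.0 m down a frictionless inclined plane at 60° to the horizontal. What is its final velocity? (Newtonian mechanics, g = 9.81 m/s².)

a = g sin(θ) = 9.81 × sin(60°) = 8.4957 m/s²
v = √(2ad) = √(2 × 8.4957 × 39.0) = 25.74 m/s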